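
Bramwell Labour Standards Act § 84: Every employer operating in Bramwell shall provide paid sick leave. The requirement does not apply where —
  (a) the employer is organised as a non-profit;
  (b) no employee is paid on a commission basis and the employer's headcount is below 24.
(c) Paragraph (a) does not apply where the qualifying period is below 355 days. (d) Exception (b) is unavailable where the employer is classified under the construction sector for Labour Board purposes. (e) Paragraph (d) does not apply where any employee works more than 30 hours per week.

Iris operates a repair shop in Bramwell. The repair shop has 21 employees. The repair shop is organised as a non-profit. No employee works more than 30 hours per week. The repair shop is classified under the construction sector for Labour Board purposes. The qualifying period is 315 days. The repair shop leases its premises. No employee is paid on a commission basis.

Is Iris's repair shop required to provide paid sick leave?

Exception (a): the employer is a non-profit — every condition holds. However, paragraph (c) must be considered: (c) is triggered — the qualifying period is 315 days, below the 355 days limit. So (a) is unavailable.
All of (b)'s requirements are met (no employee is paid on commission; the employer's headcount is 21, below the 24 limit). But applying paragraphs (d)–(e): (d) operates against (b): the repair shop is classified under the construction sector. (e) does not operate here (no employee exceeds 30 hours/week), so (d) stands. So (b) is unavailable.
Every exception is unavailable, so the rule governs.

Yes — Iris's repair shop must provide paid sick leave.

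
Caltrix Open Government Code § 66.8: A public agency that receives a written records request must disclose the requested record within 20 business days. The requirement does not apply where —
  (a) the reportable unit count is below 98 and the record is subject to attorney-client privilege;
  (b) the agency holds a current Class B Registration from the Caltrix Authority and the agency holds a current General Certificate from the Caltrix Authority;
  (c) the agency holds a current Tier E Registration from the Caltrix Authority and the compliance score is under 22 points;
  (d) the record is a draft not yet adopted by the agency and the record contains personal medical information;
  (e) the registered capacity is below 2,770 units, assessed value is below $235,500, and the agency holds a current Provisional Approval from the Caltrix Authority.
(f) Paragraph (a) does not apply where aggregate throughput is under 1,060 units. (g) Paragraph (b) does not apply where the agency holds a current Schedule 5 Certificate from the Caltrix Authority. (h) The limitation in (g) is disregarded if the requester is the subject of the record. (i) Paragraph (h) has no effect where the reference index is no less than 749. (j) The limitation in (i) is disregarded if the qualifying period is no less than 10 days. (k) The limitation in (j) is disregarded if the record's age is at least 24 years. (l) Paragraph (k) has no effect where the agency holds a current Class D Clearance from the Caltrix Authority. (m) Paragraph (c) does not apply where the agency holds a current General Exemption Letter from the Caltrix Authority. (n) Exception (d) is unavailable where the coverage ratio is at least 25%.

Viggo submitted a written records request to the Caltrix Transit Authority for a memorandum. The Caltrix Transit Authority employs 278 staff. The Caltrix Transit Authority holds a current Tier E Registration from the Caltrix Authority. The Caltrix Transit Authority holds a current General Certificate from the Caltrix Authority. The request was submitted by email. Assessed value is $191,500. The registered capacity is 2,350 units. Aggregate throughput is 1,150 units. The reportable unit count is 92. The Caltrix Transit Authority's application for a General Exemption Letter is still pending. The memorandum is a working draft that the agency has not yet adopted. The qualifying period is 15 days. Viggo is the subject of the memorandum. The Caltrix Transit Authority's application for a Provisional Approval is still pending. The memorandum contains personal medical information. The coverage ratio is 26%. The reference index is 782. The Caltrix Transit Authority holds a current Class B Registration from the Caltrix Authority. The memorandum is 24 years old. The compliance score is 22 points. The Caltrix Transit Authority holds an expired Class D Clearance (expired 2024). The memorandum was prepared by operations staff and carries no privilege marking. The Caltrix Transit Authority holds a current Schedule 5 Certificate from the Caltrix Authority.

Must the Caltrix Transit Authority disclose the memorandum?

Yes — the Caltrix Transit Authority must disclose the memorandum.

Exception (a) fails — the memorandum carries no privilege marking.
Exception (b): a current Class B Registration is held; a current General Certificate is held — every condition holds. Turning to paragraphs (g)–(l): (g) applies — a current Schedule 5 Certificate is held. (h) operates (Viggo is the subject of the memorandum), but is displaced by (i): (i) is triggered — the reference index is 782, meeting the 749 threshold. (j) applies (the qualifying period is 15 days, meeting the 10 days threshold), but is overridden by (k): (k) applies — the record's age is 24 years, meeting the 24 years threshold. (l) is inapplicable (the Class D Clearance is not current), so (k) stands. Exception (b) does not apply.
Exception (c) does not apply: the compliance score is 22 points, not under 22 points.
Exception (d)'s conditions are all satisfied: the memorandum is an unadopted draft; the memorandum contains personal medical information. However, paragraph (n) must be considered: (n) operates — the coverage ratio is 26%, meeting the 25% threshold. So (d) is unavailable.
Exception (e) does not apply: the Provisional Approval is not current.
No exception is made out. the Caltrix Transit Authority falls within the general rule.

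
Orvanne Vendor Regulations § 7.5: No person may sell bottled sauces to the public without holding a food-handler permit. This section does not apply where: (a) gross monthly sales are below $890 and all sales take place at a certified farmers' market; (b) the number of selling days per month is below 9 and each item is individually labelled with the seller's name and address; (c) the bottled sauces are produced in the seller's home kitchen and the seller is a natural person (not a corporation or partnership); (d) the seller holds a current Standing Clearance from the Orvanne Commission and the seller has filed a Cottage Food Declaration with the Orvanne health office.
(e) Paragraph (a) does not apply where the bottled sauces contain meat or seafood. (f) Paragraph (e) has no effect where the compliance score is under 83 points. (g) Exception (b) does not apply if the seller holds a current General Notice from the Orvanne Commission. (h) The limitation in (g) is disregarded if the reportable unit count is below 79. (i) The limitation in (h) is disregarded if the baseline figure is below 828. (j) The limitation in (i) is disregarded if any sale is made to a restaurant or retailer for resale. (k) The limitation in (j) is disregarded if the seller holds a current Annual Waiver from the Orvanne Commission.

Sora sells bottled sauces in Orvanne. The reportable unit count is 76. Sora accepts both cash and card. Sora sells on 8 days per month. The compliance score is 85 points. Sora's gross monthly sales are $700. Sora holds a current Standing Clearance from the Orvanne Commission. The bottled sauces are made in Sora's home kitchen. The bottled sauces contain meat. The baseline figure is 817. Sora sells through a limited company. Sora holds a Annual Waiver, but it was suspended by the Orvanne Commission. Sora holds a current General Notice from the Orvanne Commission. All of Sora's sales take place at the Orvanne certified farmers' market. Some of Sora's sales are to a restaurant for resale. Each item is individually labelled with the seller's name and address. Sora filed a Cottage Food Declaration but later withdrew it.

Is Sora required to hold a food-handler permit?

No — exception (b) applies; Sora is not required to hold a food-handler permit.

Exception (a) is satisfied on its face — gross monthly sales are $700, below the $890 limit; all sales are at a certified farmers' market. But: (e) operates against (a): the bottled sauces contain meat. (f) is not engaged (the compliance score is 85 points, not under 83 points), so (e) stands. Exception (a) does not apply.
Exception (b)'s conditions are all satisfied: the number of selling days per month is 8, below the 9 limit; items are individually labelled. Under paragraphs (g)–(k): (g) is triggered (a current General Notice is held), but is overridden by (h): (h) operates against (g): the reportable unit count is 76, below the 79 limit. (i) applies (the baseline figure is 817, below the 828 limit), but is displaced by (j): (j) is engaged — some sales are to a restaurant for resale. (k) is inapplicable (the Annual Waiver is not current), so (j) stands. Exception (b) stands.
Exception (c) does not apply: the seller operates through a limited company.
Exception (d) does not apply: the Cottage Food Declaration was withdrawn.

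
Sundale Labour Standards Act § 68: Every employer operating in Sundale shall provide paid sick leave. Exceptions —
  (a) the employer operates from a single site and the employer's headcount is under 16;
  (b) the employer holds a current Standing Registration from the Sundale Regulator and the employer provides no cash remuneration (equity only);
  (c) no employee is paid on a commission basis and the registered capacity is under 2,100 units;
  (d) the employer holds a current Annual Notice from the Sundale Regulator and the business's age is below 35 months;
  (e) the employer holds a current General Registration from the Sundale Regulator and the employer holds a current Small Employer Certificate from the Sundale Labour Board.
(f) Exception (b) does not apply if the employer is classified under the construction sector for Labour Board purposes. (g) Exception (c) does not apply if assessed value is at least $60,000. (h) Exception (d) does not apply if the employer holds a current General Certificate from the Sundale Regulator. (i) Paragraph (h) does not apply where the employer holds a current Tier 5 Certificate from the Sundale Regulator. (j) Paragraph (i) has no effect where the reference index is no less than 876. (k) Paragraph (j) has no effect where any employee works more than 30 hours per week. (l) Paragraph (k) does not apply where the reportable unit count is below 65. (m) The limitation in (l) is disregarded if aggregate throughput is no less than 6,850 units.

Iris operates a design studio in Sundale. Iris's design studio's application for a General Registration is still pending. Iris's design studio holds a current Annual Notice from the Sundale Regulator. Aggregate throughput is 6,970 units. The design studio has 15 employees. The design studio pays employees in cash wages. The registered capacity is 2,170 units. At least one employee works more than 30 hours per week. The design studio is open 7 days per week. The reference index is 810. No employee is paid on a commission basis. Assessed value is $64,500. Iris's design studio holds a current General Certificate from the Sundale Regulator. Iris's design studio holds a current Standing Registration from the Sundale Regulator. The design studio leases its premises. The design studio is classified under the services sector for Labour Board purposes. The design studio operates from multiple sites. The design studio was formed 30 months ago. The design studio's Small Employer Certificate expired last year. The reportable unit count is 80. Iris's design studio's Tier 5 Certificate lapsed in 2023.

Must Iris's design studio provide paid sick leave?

Exception (a) requires that the employer operates from a single site; but the employer operates from multiple sites, so (a) is unavailable.
Exception (b) does not apply: employees are paid cash wages.
Exception (c) does not apply: the registered capacity is 2,170 units, not under 2,100 units.
Exception (d)'s conditions are all satisfied: a current Annual Notice is held; the business's age is 30 months, below the 35 months limit. Turning to paragraphs (h)–(m): (h) operates against (d): a current General Certificate is held. (i) does not operate here (no current Tier 5 Certificate is held), so (h) stands. (d) is therefore removed.
Exception (e) does not apply: the General Registration is not current.
Every exception is unavailable, so the rule governs.

Yes — Iris's design studio must provide paid sick leave.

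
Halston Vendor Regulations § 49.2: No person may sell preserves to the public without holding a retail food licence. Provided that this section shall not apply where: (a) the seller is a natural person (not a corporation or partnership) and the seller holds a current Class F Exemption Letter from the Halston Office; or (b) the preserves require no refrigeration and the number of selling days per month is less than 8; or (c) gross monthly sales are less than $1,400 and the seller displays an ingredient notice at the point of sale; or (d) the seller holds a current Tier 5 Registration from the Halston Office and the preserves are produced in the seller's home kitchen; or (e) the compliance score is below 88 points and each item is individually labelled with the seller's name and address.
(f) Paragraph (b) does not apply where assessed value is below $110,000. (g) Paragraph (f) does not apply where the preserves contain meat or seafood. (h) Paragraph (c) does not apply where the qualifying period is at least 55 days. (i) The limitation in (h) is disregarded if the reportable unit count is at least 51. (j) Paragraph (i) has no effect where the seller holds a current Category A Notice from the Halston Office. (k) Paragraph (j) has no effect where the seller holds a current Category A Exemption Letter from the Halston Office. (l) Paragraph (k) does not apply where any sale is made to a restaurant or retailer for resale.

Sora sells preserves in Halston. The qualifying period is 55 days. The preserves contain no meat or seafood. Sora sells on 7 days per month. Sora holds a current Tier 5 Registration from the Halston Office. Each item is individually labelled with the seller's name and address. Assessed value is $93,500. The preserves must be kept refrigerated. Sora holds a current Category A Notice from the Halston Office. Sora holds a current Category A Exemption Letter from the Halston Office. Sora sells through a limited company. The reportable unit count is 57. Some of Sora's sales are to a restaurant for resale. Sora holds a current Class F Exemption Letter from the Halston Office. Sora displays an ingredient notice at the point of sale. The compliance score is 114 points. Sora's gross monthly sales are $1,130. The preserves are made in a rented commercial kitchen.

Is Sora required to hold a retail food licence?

Exception (a) does not apply: the seller operates through a limited company.
Exception (b) does not apply: the preserves require refrigeration.
Exception (c)'s conditions are all satisfied: gross monthly sales are $1,130, less than the $1,400 limit; an ingredient notice is displayed. Turning to paragraphs (h)–(l): (h) operates against (c): the qualifying period is 55 days, meeting the 55 days threshold. (i) would limit (h) — the reportable unit count is 57, meeting the 51 threshold — but (j) sets (i) aside: (j) applies — a current Category A Notice is held. (k) would limit (j) — a current Category A Exemption Letter is held — but (l) sets (k) aside: (l) operates against (k): some sales are to a restaurant for resale. (c) is therefore removed.
Exception (d) does not apply: the preserves are made in a commercial kitchen, not a home kitchen.
Exception (e) requires that the compliance score is below 88 points; but the compliance score is 114 points, not below 88 points, so (e) is unavailable.
No exception applies. The general rule governs.

Yes — Sora must hold a retail food licence.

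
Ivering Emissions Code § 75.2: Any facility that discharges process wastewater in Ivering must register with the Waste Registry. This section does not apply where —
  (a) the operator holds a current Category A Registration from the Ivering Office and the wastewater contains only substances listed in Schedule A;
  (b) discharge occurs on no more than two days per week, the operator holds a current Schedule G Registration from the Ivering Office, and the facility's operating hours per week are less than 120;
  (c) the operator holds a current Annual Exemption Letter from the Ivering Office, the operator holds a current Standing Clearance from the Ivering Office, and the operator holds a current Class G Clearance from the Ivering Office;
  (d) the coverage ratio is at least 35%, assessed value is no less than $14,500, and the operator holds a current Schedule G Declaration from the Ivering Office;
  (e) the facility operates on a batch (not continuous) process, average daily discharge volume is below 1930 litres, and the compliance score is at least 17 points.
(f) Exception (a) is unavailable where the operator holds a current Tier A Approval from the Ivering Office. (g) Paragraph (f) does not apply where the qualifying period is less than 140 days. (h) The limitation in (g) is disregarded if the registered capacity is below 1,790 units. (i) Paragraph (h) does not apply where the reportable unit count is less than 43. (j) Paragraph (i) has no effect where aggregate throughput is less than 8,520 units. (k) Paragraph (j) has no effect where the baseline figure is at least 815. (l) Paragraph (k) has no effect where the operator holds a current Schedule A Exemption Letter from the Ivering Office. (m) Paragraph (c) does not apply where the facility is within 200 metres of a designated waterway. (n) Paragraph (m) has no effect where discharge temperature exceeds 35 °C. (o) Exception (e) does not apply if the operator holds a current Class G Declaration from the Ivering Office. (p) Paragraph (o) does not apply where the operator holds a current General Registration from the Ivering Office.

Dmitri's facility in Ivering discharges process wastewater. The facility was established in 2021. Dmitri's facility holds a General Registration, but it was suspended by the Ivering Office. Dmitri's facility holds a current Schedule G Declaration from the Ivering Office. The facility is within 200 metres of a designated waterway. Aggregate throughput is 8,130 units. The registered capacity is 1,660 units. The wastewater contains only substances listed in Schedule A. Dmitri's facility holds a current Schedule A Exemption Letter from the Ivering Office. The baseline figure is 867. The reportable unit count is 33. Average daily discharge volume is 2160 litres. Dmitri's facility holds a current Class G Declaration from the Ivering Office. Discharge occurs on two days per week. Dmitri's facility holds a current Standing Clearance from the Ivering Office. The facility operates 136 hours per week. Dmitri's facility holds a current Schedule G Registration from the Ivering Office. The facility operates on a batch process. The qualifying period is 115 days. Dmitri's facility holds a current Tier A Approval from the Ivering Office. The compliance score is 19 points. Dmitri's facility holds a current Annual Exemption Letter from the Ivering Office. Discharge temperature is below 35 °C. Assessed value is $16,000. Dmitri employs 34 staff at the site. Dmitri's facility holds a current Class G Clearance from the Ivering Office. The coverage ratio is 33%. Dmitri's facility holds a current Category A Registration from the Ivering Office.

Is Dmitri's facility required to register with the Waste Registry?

All of (a)'s requirements are met (a current Category A Registration is held; the wastewater is Schedule-A-only). But applying paragraphs (f)–(l): (f) operates against (a): a current Tier A Approval is held. (g) would limit (f) — the qualifying period is 115 days, less than the 140 days limit — but (h) sets (g) aside: (h) operates against (g): the registered capacity is 1,660 units, below the 1,790 units limit. (i) would limit (h) — the reportable unit count is 33, less than the 43 limit — but (j) sets (i) aside: (j) operates against (i): aggregate throughput is 8,130 units, less than the 8,520 units limit. (k) would limit (j) — the baseline figure is 867, meeting the 815 threshold — but (l) sets (k) aside: (l) is engaged — a current Schedule A Exemption Letter is held. So (a) is unavailable.
Exception (b) does not apply: the facility's operating hours per week are 136, not less than 120.
Exception (c)'s conditions are all satisfied: a current Annual Exemption Letter is held; a current Standing Clearance is held; a current Class G Clearance is held. But: (m) operates against (c): the facility is within 200 m of a designated waterway. (n) is not engaged (discharge temperature is below 35 °C), so (m) stands. So (c) is unavailable.
Exception (d) requires that the coverage ratio is at least 35%; but the coverage ratio is 33%, short of 35%, so (d) is unavailable.
Exception (e) does not apply: average daily discharge volume is 2160 litres, not below 1930 litres.
Every exception is unavailable, so the rule governs.

Yes — Dmitri's facility must register with the Waste Registry.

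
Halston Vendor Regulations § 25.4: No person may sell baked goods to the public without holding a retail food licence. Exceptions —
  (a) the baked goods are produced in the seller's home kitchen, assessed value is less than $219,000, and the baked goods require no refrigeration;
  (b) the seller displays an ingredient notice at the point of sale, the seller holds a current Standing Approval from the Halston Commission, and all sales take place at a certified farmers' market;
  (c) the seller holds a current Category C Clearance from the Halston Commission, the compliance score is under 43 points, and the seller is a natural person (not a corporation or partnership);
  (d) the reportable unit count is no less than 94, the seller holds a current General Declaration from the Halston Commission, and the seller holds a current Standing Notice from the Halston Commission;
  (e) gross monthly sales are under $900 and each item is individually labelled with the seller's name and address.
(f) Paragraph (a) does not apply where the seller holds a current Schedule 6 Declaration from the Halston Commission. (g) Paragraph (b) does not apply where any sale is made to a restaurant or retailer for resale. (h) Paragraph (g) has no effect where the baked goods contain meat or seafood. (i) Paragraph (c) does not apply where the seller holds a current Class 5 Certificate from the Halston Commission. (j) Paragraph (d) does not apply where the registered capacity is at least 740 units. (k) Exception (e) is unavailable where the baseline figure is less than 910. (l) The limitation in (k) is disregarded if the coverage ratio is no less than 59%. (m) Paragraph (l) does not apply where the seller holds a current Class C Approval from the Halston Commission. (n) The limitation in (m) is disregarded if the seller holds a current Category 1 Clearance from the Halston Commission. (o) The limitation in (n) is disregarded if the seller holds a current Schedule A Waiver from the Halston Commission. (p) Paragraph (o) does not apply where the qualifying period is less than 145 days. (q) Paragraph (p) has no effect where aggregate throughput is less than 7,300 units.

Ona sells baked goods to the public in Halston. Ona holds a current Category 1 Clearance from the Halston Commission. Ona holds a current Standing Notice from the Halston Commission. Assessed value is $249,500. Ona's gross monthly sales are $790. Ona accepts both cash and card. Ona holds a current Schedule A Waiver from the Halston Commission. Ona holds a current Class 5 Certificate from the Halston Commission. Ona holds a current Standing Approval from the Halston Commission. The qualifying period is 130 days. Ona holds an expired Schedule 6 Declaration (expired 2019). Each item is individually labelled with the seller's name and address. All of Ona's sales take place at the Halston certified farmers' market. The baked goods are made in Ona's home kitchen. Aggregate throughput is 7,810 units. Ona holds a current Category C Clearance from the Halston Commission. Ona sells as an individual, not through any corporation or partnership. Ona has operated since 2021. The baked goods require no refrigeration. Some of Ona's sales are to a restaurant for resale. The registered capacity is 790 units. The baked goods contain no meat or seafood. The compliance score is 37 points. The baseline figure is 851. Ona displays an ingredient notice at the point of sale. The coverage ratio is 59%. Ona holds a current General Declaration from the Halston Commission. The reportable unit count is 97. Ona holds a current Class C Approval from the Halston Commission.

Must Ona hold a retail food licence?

No — exception (e) applies; Ona is not required to hold a retail food licence.

Exception (a) requires that assessed value is less than $219,000; but assessed value is $249,500, not less than $219,000, so (a) is unavailable.
Exception (b)'s conditions are all satisfied: an ingredient notice is displayed; a current Standing Approval is held; all sales are at a certified farmers' market. But applying paragraphs (g)–(h): (g) operates against (b): some sales are to a restaurant for resale. (h) is not engaged (the baked goods contain no meat or seafood), so (g) stands. So (b) is unavailable.
Exception (c) is satisfied on its face — a current Category C Clearance is held; the compliance score is 37 points, under the 43 points limit; the seller is a natural person. Turning to paragraph (i): (i) operates against (c): a current Class 5 Certificate is held. So (c) is unavailable.
Exception (d) is satisfied on its face — the reportable unit count is 97, meeting the 94 threshold; a current General Declaration is held; a current Standing Notice is held. But: (j) is engaged — the registered capacity is 790 units, meeting the 740 units threshold. Exception (d) does not apply.
Exception (e) is satisfied on its face — gross monthly sales are $790, under the $900 limit; items are individually labelled. Applying paragraphs (k)–(q): (k) would limit (e) — the baseline figure is 851, less than the 910 limit — but (l) sets (k) aside: (l) operates against (k): the coverage ratio is 59%, meeting the 59% threshold. (m) would limit (l) — a current Class C Approval is held — but (n) sets (m) aside: (n) is triggered — a current Category 1 Clearance is held. (o) is triggered (a current Schedule A Waiver is held), but is itself disapplied by (p): (p) operates against (o): the qualifying period is 130 days, less than the 145 days limit. (q) is not triggered (aggregate throughput is 7,810 units, not less than 7,300 units), so (p) stands. So (e) applies.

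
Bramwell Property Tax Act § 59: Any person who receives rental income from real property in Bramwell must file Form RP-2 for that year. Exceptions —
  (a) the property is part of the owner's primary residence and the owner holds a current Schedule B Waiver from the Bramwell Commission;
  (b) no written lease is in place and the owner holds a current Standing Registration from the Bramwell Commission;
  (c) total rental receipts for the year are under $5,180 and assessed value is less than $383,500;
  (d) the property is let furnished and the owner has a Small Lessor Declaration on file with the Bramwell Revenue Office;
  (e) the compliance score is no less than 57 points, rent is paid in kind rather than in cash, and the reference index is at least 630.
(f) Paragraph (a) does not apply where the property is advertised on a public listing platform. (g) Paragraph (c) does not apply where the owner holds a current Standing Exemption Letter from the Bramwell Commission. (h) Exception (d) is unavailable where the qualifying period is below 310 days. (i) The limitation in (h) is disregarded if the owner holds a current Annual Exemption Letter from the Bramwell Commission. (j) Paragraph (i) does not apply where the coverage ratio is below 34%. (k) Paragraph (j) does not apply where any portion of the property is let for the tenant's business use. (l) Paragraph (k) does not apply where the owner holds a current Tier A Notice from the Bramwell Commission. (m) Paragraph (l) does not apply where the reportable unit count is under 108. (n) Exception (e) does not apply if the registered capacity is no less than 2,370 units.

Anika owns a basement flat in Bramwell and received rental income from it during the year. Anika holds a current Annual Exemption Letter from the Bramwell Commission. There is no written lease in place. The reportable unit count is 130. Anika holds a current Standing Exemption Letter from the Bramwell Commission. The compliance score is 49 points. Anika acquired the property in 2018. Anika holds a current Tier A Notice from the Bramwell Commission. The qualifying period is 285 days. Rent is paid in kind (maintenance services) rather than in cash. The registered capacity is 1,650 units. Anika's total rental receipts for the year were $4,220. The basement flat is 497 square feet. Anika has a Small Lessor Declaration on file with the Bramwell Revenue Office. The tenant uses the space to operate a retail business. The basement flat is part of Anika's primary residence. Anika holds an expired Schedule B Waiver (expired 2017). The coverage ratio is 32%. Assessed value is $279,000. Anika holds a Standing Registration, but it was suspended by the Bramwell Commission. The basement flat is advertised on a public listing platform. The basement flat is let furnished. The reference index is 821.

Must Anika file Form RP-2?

Yes — Anika must file Form RP-2.

Exception (a) fails — there is no Schedule B Waiver in force.
Exception (b) fails — no current Standing Registration is held.
Exception (c): total rental receipts for the year are $4,220, under the $5,180 limit; assessed value is $279,000, less than the $383,500 limit — every condition holds. Turning to paragraph (g): (g) operates against (c): a current Standing Exemption Letter is held. (c) is therefore removed.
Exception (d): the property is let furnished; a Small Lessor Declaration is on file — every condition holds. But: (h) operates against (d): the qualifying period is 285 days, below the 310 days limit. (i) would limit (h) — a current Annual Exemption Letter is held — but (j) sets (i) aside: (j) operates against (i): the coverage ratio is 32%, below the 34% limit. (k) would limit (j) — the space is let for business use — but (l) sets (k) aside: (l) is engaged — a current Tier A Notice is held. (m) is not engaged (the reportable unit count is 130, not under 108), so (l) stands. Exception (d) does not apply.
Exception (e) requires that the compliance score is no less than 57 points; but the compliance score is 49 points, short of 57 points, so (e) is unavailable.
None of the exceptions is available; § 59 applies in full.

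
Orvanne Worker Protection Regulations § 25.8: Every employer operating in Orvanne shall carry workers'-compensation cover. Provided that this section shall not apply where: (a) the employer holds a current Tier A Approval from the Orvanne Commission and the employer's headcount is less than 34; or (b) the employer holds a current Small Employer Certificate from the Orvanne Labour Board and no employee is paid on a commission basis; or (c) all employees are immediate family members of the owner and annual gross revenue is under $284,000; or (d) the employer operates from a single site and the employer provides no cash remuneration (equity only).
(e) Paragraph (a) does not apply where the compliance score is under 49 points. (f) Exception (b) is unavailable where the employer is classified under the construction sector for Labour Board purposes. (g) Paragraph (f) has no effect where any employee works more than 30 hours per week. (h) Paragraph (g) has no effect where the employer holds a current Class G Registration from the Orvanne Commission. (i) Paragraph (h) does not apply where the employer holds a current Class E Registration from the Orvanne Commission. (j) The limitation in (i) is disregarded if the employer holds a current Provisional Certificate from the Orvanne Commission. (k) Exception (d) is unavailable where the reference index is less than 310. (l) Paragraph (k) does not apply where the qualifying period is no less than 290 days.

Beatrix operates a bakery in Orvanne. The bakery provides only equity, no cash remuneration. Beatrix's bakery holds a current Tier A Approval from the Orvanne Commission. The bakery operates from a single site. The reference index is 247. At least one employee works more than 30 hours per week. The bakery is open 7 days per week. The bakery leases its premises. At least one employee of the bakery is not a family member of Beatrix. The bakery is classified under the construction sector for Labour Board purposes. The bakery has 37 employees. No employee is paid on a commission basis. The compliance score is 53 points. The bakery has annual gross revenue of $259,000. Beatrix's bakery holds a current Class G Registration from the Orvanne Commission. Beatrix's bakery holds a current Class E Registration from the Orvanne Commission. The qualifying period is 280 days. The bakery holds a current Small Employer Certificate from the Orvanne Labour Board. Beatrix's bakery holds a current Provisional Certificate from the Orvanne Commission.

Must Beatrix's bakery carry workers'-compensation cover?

Exception (a) requires that the employer's headcount is less than 34; but the employer's headcount is 37, not less than 34, so (a) is unavailable.
Exception (b): a current Small Employer Certificate is held; no employee is paid on commission — every condition holds. But: (f) operates against (b): the bakery is classified under the construction sector. (g) is triggered (at least one employee exceeds 30 hours/week), but is itself disapplied by (h): (h) operates against (g): a current Class G Registration is held. (i) would limit (h) — a current Class E Registration is held — but (j) sets (i) aside: (j) applies — a current Provisional Certificate is held. So (b) is unavailable.
Exception (c) fails — at least one employee is not a family member.
Exception (d)'s conditions are all satisfied: the employer operates from a single site; remuneration is equity-only. Turning to paragraphs (k)–(l): (k) operates against (d): the reference index is 247, less than the 310 limit. (l) is not engaged (the qualifying period is 280 days, short of 290 days), so (k) stands. So (d) is unavailable.
Every exception is unavailable, so the rule governs.

Yes — Beatrix's bakery must carry workers'-compensation cover.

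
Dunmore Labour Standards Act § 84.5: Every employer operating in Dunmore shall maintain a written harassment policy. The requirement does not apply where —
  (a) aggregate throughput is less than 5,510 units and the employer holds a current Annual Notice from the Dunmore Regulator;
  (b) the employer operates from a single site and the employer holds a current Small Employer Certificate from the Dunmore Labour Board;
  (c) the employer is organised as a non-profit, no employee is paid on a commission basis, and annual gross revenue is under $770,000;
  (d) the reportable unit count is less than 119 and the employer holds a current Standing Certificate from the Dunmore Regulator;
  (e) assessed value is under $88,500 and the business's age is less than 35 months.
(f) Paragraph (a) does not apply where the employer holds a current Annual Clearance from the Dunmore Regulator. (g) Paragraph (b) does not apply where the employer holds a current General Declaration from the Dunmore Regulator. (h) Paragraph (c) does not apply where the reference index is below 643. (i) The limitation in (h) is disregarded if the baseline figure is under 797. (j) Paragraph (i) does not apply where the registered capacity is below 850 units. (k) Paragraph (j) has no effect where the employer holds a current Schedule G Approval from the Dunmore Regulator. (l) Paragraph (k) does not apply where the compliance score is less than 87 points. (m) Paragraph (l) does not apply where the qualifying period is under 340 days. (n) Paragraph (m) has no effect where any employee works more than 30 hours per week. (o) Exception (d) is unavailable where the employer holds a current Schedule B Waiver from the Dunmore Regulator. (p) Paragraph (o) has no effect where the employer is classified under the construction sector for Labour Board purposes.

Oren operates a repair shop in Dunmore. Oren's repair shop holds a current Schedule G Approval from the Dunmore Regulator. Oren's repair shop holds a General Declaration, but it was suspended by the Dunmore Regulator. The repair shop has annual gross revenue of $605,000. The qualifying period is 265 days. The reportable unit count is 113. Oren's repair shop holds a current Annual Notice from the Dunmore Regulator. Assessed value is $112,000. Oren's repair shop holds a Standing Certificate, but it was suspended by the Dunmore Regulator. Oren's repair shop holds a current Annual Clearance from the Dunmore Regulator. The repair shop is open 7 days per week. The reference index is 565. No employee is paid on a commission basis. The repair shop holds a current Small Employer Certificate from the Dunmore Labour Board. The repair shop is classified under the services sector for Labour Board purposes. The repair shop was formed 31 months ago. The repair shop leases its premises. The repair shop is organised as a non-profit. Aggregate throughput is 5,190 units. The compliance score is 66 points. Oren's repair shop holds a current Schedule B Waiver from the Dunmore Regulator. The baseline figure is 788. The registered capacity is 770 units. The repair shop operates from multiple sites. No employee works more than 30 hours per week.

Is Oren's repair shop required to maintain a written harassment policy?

Exception (a): aggregate throughput is 5,190 units, less than the 5,510 units limit; a current Annual Notice is held — every condition holds. However, paragraph (f) must be considered: (f) applies — a current Annual Clearance is held. (a) is therefore removed.
Exception (b) requires that the employer operates from a single site; but the employer operates from multiple sites, so (b) is unavailable.
Exception (c): the employer is a non-profit; no employee is paid on commission; annual gross revenue is $605,000, under the $770,000 limit — every condition holds. Considering the limiting provisions: (h) applies (the reference index is 565, below the 643 limit), but yields to (i): (i) operates against (h): the baseline figure is 788, under the 797 limit. (j) operates (the registered capacity is 770 units, below the 850 units limit), but is set aside by (k): (k) operates — a current Schedule G Approval is held. (l) applies (the compliance score is 66 points, less than the 87 points limit), but yields to (m): (m) operates against (l): the qualifying period is 265 days, under the 340 days limit. (n), which would lift (m), does not operate here — no employee exceeds 30 hours/week. So (c) applies.
Exception (d) requires that the employer holds a current Standing Certificate from the Dunmore Regulator; but there is no Standing Certificate in force, so (d) is unavailable.
Exception (e) fails — assessed value is $112,000, not under $88,500.

No — exception (c) applies; Oren's repair shop is not required to maintain a written harassment policy.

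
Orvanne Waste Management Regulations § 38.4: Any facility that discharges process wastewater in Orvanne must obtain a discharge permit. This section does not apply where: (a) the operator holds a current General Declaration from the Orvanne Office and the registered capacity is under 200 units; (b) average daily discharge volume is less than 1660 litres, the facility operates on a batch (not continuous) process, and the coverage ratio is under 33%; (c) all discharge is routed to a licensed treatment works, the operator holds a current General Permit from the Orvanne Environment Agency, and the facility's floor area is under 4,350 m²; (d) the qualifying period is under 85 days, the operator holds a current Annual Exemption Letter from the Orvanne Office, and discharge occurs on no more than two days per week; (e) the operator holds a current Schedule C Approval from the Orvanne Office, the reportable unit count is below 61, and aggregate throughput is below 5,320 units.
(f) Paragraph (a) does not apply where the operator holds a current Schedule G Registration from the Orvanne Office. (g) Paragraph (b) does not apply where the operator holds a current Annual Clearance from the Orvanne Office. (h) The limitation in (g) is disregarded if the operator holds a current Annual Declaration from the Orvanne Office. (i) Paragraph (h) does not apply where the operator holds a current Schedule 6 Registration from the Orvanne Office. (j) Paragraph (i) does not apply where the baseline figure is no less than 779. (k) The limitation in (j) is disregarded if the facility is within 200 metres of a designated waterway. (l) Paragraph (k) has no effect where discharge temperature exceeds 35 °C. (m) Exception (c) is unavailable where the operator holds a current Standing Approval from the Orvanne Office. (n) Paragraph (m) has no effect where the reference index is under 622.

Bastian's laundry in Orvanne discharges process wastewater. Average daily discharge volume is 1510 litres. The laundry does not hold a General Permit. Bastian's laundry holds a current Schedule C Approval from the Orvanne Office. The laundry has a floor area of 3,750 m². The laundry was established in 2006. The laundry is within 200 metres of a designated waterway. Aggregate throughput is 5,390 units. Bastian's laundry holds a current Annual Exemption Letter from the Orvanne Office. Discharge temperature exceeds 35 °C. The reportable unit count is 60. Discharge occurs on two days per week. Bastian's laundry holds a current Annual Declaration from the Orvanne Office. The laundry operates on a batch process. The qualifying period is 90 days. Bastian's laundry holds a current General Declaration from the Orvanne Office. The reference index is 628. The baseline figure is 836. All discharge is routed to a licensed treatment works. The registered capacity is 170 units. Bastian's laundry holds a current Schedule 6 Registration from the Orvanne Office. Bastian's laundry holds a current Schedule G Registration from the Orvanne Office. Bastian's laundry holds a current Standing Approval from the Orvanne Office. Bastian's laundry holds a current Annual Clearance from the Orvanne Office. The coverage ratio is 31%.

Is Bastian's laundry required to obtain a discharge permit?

Exception (a): a current General Declaration is held; the registered capacity is 170 units, under the 200 units limit — every condition holds. But: (f) applies — a current Schedule G Registration is held. So (a) is unavailable.
All of (b)'s requirements are met (average daily discharge volume is 1510 litres, less than the 1660 litres limit; the facility operates on a batch process; the coverage ratio is 31%, under the 33% limit). Considering the limiting provisions: (g) is engaged (a current Annual Clearance is held), but is overridden by (h): (h) is triggered — a current Annual Declaration is held. (i) operates (a current Schedule 6 Registration is held), but is itself disapplied by (j): (j) applies — the baseline figure is 836, meeting the 779 threshold. (k) applies (the laundry is within 200 m of a designated waterway), but is overridden by (l): (l) operates against (k): discharge temperature exceeds 35 °C. Exception (b) stands.
Exception (c) does not apply: no General Permit is held.
Exception (d) fails — the qualifying period is 90 days, not under 85 days.
Exception (e) requires that aggregate throughput is below 5,320 units; but aggregate throughput is 5,390 units, not below 5,320 units, so (e) is unavailable.

No — exception (b) applies; Bastian's laundry is not required to obtain a discharge permit.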